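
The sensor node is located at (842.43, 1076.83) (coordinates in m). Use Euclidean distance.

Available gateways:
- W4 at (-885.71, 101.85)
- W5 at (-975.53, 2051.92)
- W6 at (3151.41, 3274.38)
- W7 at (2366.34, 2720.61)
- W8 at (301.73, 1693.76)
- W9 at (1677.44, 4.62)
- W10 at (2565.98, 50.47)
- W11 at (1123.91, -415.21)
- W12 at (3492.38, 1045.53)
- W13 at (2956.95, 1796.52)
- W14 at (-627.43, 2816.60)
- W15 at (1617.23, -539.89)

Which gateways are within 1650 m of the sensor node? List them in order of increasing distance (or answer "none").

W8, W9, W11

Distances from (842.43, 1076.83):
W4: √((-1728.14)² + (-974.98)²) = √(2986467.8596 + 950586.0004) = 1984.20 m
W5: √((-1817.96)² + (975.09)²) = √(3304978.5616 + 950800.5081) = 2062.95 m
W6: √((2308.98)² + (2197.55)²) = √(5331388.6404 + 4829226.0025) = 3187.57 m
W7: √((1523.91)² + (1643.78)²) = √(2322301.6881 + 2702012.6884) = 2241.50 m
W8: √((-540.70)² + (616.93)²) = √(292356.4900 + 380602.6249) = 820.34 m
W9: √((835.01)² + (-1072.21)²) = √(697241.7001 + 1149634.2841) = 1359.00 m
W10: √((1723.55)² + (-1026.36)²) = √(2970624.6025 + 1053414.8496) = 2006.00 m
W11: √((281.48)² + (-1492.04)²) = √(79230.9904 + 2226183.3616) = 1518.36 m
W12: √((2649.95)² + (-31.30)²) = √(7022235.0025 + 979.6900) = 2650.13 m
W13: √((2114.52)² + (719.69)²) = √(4471194.8304 + 517953.6961) = 2233.64 m
W14: √((-1469.86)² + (1739.77)²) = √(2160488.4196 + 3026799.6529) = 2277.56 m
W15: √((774.80)² + (-1616.72)²) = √(600315.0400 + 2613783.5584) = 1792.79 m
Threshold 1650 m: W8 (820.34 m), W9 (1359.00 m), W11 (1518.36 m) are within range.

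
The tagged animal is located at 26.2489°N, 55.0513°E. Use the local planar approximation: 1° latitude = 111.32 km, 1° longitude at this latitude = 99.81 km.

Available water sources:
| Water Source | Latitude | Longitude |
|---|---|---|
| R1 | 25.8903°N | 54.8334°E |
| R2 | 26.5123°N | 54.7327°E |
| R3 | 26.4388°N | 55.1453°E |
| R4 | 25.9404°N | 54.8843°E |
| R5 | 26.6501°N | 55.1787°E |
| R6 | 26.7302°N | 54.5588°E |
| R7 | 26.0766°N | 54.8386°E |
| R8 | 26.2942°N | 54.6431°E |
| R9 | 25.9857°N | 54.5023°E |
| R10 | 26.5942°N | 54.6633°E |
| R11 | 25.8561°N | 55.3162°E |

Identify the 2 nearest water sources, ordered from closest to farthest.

Distances from 26.2489°N, 55.0513°E:
R1: 45.4594 km
R2: 43.2547 km
R3: 23.1281 km
R4: 38.1735 km
R5: 46.4365 km
R6: 72.7117 km
R7: 28.6109 km
R8: 41.0533 km
R9: 62.1371 km
R10: 54.5643 km
R11: 51.0986 km
Sorted: R3 (23.1281 km) < R7 (28.6109 km) < R4 (38.1735 km) < R8 (41.0533 km) < …

R3, R7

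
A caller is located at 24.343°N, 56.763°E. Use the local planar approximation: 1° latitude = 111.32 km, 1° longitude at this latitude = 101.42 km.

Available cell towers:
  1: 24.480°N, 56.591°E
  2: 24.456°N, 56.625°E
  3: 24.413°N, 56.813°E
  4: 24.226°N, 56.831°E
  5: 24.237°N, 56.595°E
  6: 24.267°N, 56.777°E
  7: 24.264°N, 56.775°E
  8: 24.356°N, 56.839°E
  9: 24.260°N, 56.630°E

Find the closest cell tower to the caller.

Distances from 24.343°N, 56.763°E:
1: 23.171 km
2: 18.818 km
3: 9.297 km
4: 14.738 km
5: 20.726 km
6: 8.579 km
7: 8.878 km
8: 7.843 km
9: 16.350 km
Minimum: 8 at 7.843 km.

8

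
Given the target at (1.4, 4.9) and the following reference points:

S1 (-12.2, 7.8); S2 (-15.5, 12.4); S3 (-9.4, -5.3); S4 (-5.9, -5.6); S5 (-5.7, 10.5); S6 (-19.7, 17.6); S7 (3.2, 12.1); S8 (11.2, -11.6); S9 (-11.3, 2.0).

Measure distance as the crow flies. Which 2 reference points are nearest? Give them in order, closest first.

S7, S5

Distances from (1.4, 4.9):
S1: 13.9
S2: 18.5
S3: 14.9
S4: 12.8
S5: 9.0
S6: 24.6
S7: 7.4
S8: 19.2
S9: 13.0
Sorted: S7 (7.4) < S5 (9.0) < S4 (12.8) < S9 (13.0) < …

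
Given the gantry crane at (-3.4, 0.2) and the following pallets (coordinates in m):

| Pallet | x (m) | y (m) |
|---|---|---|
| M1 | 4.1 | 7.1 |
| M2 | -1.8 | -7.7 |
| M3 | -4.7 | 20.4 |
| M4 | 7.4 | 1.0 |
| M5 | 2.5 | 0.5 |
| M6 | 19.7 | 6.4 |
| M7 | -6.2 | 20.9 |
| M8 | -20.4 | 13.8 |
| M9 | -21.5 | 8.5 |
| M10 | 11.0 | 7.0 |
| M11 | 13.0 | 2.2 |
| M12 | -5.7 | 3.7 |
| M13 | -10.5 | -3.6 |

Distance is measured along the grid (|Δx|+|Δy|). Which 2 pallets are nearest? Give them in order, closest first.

Distances from (-3.4, 0.2):
M1: 14.4 m
M2: 9.5 m
M3: 21.5 m
M4: 11.6 m
M5: 6.2 m
M6: 29.3 m
M7: 23.5 m
M8: 30.6 m
M9: 26.4 m
M10: 21.2 m
M11: 18.4 m
M12: 5.8 m
M13: 10.9 m
Sorted: M12 (5.8 m) < M5 (6.2 m) < M2 (9.5 m) < M13 (10.9 m) < …

M12, M5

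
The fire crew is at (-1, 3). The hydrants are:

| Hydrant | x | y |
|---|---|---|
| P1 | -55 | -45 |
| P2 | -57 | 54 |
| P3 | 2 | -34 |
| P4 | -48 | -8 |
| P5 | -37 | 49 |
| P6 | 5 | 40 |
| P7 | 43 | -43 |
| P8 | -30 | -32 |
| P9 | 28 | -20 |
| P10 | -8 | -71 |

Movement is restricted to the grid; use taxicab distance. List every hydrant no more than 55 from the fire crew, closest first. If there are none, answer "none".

Distances from (-1, 3):
P1: |-54| + |-48| = 54 + 48 = 102
P2: |-56| + |51| = 56 + 51 = 107
P3: |3| + |-37| = 3 + 37 = 40
P4: |-47| + |-11| = 47 + 11 = 58
P5: |-36| + |46| = 36 + 46 = 82
P6: |6| + |37| = 6 + 37 = 43
P7: |44| + |-46| = 44 + 46 = 90
P8: |-29| + |-35| = 29 + 35 = 64
P9: |29| + |-23| = 29 + 23 = 52
P10: |-7| + |-74| = 7 + 74 = 81
Threshold 55: P3 (40), P6 (43), P9 (52) are within range.

P3, P6, P9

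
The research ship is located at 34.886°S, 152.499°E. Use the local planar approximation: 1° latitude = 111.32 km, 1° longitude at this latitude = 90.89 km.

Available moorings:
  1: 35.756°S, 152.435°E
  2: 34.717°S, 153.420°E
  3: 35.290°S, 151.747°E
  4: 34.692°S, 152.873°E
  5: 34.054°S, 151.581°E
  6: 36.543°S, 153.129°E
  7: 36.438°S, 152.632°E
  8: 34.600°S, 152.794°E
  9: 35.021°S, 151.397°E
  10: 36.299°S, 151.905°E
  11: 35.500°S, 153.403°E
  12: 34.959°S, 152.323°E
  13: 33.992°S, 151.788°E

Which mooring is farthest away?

6

Distances from 34.886°S, 152.499°E:
1: √((-0.870·111.32)² + (-0.064·90.89)²) = √(9379.61258 + 33.83702) = 97.023 km
2: √((0.169·111.32)² + (0.921·90.89)²) = √(353.93198 + 7007.31220) = 85.798 km
3: √((-0.404·111.32)² + (-0.752·90.89)²) = √(2022.59591 + 4671.62408) = 81.818 km
4: √((0.194·111.32)² + (0.374·90.89)²) = √(466.39067 + 1155.51453) = 40.273 km
5: √((0.832·111.32)² + (-0.918·90.89)²) = √(8578.13838 + 6961.73631) = 124.659 km
6: √((-1.657·111.32)² + (0.630·90.89)²) = √(34024.47339 + 3278.78776) = 193.141 km
7: √((-1.552·111.32)² + (0.133·90.89)²) = √(29849.00297 + 146.12869) = 173.191 km
8: √((0.286·111.32)² + (0.295·90.89)²) = √(1013.62768 + 718.91284) = 41.624 km
9: √((-0.135·111.32)² + (-1.102·90.89)²) = √(225.84680 + 10032.18185) = 101.282 km
10: √((-1.413·111.32)² + (-0.594·90.89)²) = √(24741.76736 + 2914.77541) = 166.303 km
11: √((-0.614·111.32)² + (0.904·90.89)²) = √(4671.78812 + 6751.01492) = 106.878 km
12: √((-0.073·111.32)² + (-0.176·90.89)²) = √(66.03773 + 255.89249) = 17.942 km
13: √((0.894·111.32)² + (-0.711·90.89)²) = √(9904.24632 + 4176.10499) = 118.661 km
Maximum: 6 at 193.141 km.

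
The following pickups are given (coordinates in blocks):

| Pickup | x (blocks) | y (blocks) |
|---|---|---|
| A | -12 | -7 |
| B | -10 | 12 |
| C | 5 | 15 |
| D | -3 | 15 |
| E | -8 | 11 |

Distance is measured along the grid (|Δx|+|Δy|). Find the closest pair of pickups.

Pairwise distances:
B–E: |2| + |-1| = 2 + 1 = 3 blocks
C–D: |-8| + |0| = 8 + 0 = 8 blocks
D–E: |-5| + |-4| = 5 + 4 = 9 blocks
B–D: |7| + |3| = 7 + 3 = 10 blocks
C–E: |-13| + |-4| = 13 + 4 = 17 blocks
B–C: |15| + |3| = 15 + 3 = 18 blocks
A–B: |2| + |19| = 2 + 19 = 21 blocks
A–E: |4| + |18| = 4 + 18 = 22 blocks
A–D: |9| + |22| = 9 + 22 = 31 blocks
A–C: |17| + |22| = 17 + 22 = 39 blocks
Closest pair: B–E at 3 blocks.

B and E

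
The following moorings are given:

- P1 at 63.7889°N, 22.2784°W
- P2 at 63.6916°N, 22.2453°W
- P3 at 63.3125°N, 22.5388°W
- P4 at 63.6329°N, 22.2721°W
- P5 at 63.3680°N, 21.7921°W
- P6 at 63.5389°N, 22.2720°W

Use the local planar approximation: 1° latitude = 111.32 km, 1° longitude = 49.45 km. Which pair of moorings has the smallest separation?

Pairwise distances:
P2–P4: √((-0.0587·111.32)² + (-0.0268·49.45)²) = √(42.699481 + 1.756314) = 6.6675 km
P4–P6: √((-0.0940·111.32)² + (0.0001·49.45)²) = √(109.496970 + 0.000024) = 10.4641 km
P1–P2: √((-0.0973·111.32)² + (0.0331·49.45)²) = √(117.320006 + 2.679098) = 10.9544 km
P2–P6: √((-0.1527·111.32)² + (-0.0267·49.45)²) = √(288.951178 + 1.743232) = 17.0498 km
P1–P4: √((-0.1560·111.32)² + (0.0063·49.45)²) = √(301.575177 + 0.097054) = 17.3687 km
P1–P6: √((-0.2500·111.32)² + (0.0064·49.45)²) = √(774.508900 + 0.100160) = 27.8318 km
P3–P6: √((0.2264·111.32)² + (0.2668·49.45)²) = √(635.183547 + 174.062109) = 28.4472 km
P5–P6: √((0.1709·111.32)² + (-0.4799·49.45)²) = √(361.934949 + 563.162971) = 30.4154 km
P3–P5: √((0.0555·111.32)² + (0.7467·49.45)²) = √(38.170897 + 1363.405038) = 37.4376 km
P4–P5: √((-0.2649·111.32)² + (0.4800·49.45)²) = √(869.581540 + 563.397696) = 37.8547 km
P3–P4: √((0.3204·111.32)² + (0.2667·49.45)²) = √(1272.129753 + 173.931653) = 38.0271 km
P2–P5: √((-0.3236·111.32)² + (0.4532·49.45)²) = √(1297.667480 + 502.241267) = 42.4253 km
P2–P3: √((-0.3791·111.32)² + (-0.2935·49.45)²) = √(1780.959175 + 210.643859) = 44.6274 km
P1–P5: √((-0.4209·111.32)² + (0.4863·49.45)²) = √(2195.352417 + 578.283940) = 52.6653 km
P1–P3: √((-0.4764·111.32)² + (-0.2604·49.45)²) = √(2812.482967 + 165.811463) = 54.5738 km
Closest pair: P2–P4 at 6.6675 km.

P2 and P4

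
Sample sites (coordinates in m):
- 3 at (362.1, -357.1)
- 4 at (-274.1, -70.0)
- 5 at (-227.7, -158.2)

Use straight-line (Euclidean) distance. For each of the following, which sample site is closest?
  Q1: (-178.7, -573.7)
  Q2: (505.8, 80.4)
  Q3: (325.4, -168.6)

Q1→5; Q2→3; Q3→3

Q1 at (-178.7, -573.7):
  3: √((540.8)² + (216.6)²) = √(292464.640 + 46915.560) = 582.6 m
  4: √((-95.4)² + (503.7)²) = √(9101.160 + 253713.690) = 512.7 m
  5: √((-49.0)² + (415.5)²) = √(2401.000 + 172640.250) = 418.4 m
  → nearest: 5 (418.4 m)
Q2 at (505.8, 80.4):
  3: √((-143.7)² + (-437.5)²) = √(20649.690 + 191406.250) = 460.5 m
  4: √((-779.9)² + (-150.4)²) = √(608244.010 + 22620.160) = 794.3 m
  5: √((-733.5)² + (-238.6)²) = √(538022.250 + 56929.960) = 771.3 m
  → nearest: 3 (460.5 m)
Q3 at (325.4, -168.6):
  3: √((36.7)² + (-188.5)²) = √(1346.890 + 35532.250) = 192.0 m
  4: √((-599.5)² + (98.6)²) = √(359400.250 + 9721.960) = 607.6 m
  5: √((-553.1)² + (10.4)²) = √(305919.610 + 108.160) = 553.2 m
  → nearest: 3 (192.0 m)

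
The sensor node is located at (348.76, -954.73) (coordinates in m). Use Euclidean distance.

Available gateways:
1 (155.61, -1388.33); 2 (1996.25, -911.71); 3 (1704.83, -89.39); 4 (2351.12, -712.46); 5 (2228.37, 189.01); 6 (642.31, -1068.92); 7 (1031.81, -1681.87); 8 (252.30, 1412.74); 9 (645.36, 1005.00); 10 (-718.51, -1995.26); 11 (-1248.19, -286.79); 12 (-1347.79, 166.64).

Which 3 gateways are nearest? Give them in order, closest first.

6, 1, 7

Distances from (348.76, -954.73):
1: 474.67 m
2: 1648.05 m
3: 1608.65 m
4: 2016.96 m
5: 2200.24 m
6: 314.98 m
7: 997.64 m
8: 2369.43 m
9: 1982.05 m
10: 1490.56 m
11: 1731.01 m
12: 2033.65 m
Sorted: 6 (314.98 m) < 1 (474.67 m) < 7 (997.64 m) < 10 (1490.56 m) < 3 (1608.65 m) < …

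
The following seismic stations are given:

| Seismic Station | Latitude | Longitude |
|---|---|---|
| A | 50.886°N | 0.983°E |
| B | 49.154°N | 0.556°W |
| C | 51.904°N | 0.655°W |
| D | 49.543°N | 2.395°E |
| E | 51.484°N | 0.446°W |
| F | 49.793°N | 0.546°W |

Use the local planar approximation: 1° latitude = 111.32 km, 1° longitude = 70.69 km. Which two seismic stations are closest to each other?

C and E

Pairwise distances:
A–B: √((-1.732·111.32)² + (-1.539·70.69)²) = √(37174.24618 + 11835.67968) = 221.382 km
A–C: √((1.018·111.32)² + (-1.638·70.69)²) = √(12842.27458 + 13407.37505) = 162.017 km
A–D: √((-1.343·111.32)² + (1.412·70.69)²) = √(22351.07525 + 9962.89049) = 179.761 km
A–E: √((0.598·111.32)² + (-1.429·70.69)²) = √(4431.47969 + 10204.23428) = 120.978 km
A–F: √((-1.093·111.32)² + (-1.529·70.69)²) = √(14804.26053 + 11682.36939) = 162.747 km
B–C: √((2.750·111.32)² + (-0.099·70.69)²) = √(93715.57690 + 48.97634) = 306.210 km
B–D: √((0.389·111.32)² + (2.951·70.69)²) = √(1875.19138 + 43516.54251) = 213.053 km
B–E: √((2.330·111.32)² + (0.110·70.69)²) = √(67275.70188 + 60.46462) = 259.492 km
B–F: √((0.639·111.32)² + (0.010·70.69)²) = √(5059.97198 + 0.49971) = 71.137 km
C–D: √((-2.361·111.32)² + (3.050·70.69)²) = √(69077.77962 + 46485.30042) = 339.946 km
C–E: √((-0.420·111.32)² + (0.209·70.69)²) = √(2185.97392 + 218.27728) = 49.033 km
C–F: √((-2.111·111.32)² + (0.109·70.69)²) = √(55223.36441 + 59.37026) = 235.123 km
D–E: √((1.941·111.32)² + (-2.841·70.69)²) = √(46687.16104 + 40332.80538) = 294.991 km
D–F: √((0.250·111.32)² + (-2.941·70.69)²) = √(774.50890 + 43222.11478) = 209.754 km
E–F: √((-1.691·111.32)² + (-0.100·70.69)²) = √(35435.09574 + 49.97076) = 188.375 km
Closest pair: C–E at 49.033 km.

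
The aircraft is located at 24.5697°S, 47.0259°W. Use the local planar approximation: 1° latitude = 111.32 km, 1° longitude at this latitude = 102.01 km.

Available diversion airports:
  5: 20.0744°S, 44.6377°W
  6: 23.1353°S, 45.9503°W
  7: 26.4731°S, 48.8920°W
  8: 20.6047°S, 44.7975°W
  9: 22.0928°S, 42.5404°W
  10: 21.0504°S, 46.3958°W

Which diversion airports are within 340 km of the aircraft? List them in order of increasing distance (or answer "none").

6, 7

Distances from 24.5697°S, 47.0259°W:
5: √((4.4953·111.32)² + (2.3882·102.01)²) = √(250416.969719 + 59350.841802) = 556.5679 km
6: √((1.4344·111.32)² + (1.0756·102.01)²) = √(25496.874626 + 12038.907628) = 193.7415 km
7: √((-1.9034·111.32)² + (-1.8661·102.01)²) = √(44895.883797 + 36237.257401) = 284.8388 km
8: √((3.9650·111.32)² + (2.2284·102.01)²) = √(194819.658902 + 51673.965951) = 496.4812 km
9: √((2.4769·111.32)² + (4.4855·102.01)²) = √(76026.210124 + 209366.511662) = 534.2216 km
10: √((3.5193·111.32)² + (0.6301·102.01)²) = √(153482.538787 + 4131.468581) = 397.0063 km
Threshold 340 km: 6 (193.7415 km), 7 (284.8388 km) are within range.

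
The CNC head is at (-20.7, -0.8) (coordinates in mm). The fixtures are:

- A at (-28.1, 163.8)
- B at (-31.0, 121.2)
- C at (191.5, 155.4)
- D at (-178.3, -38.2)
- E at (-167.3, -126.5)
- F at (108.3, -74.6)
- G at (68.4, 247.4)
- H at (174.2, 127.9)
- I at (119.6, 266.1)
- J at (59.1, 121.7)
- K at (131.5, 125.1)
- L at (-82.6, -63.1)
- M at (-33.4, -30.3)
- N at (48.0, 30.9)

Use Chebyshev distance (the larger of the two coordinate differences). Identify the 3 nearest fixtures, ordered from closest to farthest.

M, L, N

Distances from (-20.7, -0.8):
A: 164.6 mm
B: 122.0 mm
C: 212.2 mm
D: 157.6 mm
E: 146.6 mm
F: 129.0 mm
G: 248.2 mm
H: 194.9 mm
I: 266.9 mm
J: 122.5 mm
K: 152.2 mm
L: 62.3 mm
M: 29.5 mm
N: 68.7 mm
Sorted: M (29.5 mm) < L (62.3 mm) < N (68.7 mm) < B (122.0 mm) < J (122.5 mm) < …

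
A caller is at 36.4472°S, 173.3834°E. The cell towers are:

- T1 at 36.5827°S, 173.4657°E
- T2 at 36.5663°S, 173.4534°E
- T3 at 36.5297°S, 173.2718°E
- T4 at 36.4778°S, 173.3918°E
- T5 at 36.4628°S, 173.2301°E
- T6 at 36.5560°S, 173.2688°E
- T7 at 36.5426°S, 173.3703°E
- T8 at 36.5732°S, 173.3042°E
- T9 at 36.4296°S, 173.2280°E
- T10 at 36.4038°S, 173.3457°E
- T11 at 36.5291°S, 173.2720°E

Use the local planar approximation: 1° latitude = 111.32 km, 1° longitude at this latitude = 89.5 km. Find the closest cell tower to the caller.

T4

Distances from 36.4472°S, 173.3834°E:
T1: √((-0.1355·111.32)² + (0.0823·89.5)²) = √(227.522832 + 54.255746) = 16.7863 km
T2: √((-0.1191·111.32)² + (0.0700·89.5)²) = √(175.780185 + 39.250225) = 14.6639 km
T3: √((-0.0825·111.32)² + (-0.1116·89.5)²) = √(84.344019 + 99.764139) = 13.5686 km
T4: √((-0.0306·111.32)² + (0.0084·89.5)²) = √(11.603506 + 0.565203) = 3.4884 km
T5: √((-0.0156·111.32)² + (-0.1533·89.5)²) = √(3.015752 + 188.248004) = 13.8298 km
T6: √((-0.1088·111.32)² + (-0.1146·89.5)²) = √(146.691242 + 105.199895) = 15.8711 km
T7: √((-0.0954·111.32)² + (-0.0131·89.5)²) = √(112.782871 + 1.374639) = 10.6845 km
T8: √((-0.1260·111.32)² + (-0.0792·89.5)²) = √(196.737653 + 50.245415) = 15.7157 km
T9: √((0.0176·111.32)² + (-0.1554·89.5)²) = √(3.838590 + 193.440809) = 14.0456 km
T10: √((0.0434·111.32)² + (-0.0377·89.5)²) = √(23.341344 + 11.384888) = 5.8929 km
T11: √((-0.0819·111.32)² + (-0.1114·89.5)²) = √(83.121658 + 99.406882) = 13.5103 km
Minimum: T4 at 3.4884 km.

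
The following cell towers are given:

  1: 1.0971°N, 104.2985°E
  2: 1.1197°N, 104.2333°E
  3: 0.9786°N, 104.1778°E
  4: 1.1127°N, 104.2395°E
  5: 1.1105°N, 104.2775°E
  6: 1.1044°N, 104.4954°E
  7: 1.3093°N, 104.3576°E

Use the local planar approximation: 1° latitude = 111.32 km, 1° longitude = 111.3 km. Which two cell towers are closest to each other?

2 and 4

Pairwise distances:
1–2: 7.6805 km
1–3: 18.8277 km
1–4: 6.7924 km
1–5: 2.7727 km
1–6: 21.9300 km
1–7: 24.5208 km
2–3: 16.8782 km
2–4: 1.0409 km
2–5: 5.0249 km
2–6: 29.2214 km
2–7: 25.2363 km
3–4: 16.4318 km
3–5: 18.4046 km
3–6: 38.0218 km
3–7: 41.9011 km
4–5: 4.2365 km
4–6: 28.4967 km
4–7: 25.5295 km
5–6: 24.2618 km
5–7: 23.8586 km
6–7: 27.4864 km
Closest pair: 2–4 at 1.0409 km.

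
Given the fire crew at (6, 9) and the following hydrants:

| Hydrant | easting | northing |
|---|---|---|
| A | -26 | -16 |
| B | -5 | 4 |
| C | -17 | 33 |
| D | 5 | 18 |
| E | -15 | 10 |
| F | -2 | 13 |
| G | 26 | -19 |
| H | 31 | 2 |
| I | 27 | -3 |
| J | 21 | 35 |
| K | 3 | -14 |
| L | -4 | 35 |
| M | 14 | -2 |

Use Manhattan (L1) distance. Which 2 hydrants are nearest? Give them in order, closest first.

D, F

Distances from (6, 9):
A: |-32| + |-25| = 32 + 25 = 57
B: |-11| + |-5| = 11 + 5 = 16
C: |-23| + |24| = 23 + 24 = 47
D: |-1| + |9| = 1 + 9 = 10
E: |-21| + |1| = 21 + 1 = 22
F: |-8| + |4| = 8 + 4 = 12
G: |20| + |-28| = 20 + 28 = 48
H: |25| + |-7| = 25 + 7 = 32
I: |21| + |-12| = 21 + 12 = 33
J: |15| + |26| = 15 + 26 = 41
K: |-3| + |-23| = 3 + 23 = 26
L: |-10| + |26| = 10 + 26 = 36
M: |8| + |-11| = 8 + 11 = 19
Sorted: D (10) < F (12) < B (16) < M (19) < …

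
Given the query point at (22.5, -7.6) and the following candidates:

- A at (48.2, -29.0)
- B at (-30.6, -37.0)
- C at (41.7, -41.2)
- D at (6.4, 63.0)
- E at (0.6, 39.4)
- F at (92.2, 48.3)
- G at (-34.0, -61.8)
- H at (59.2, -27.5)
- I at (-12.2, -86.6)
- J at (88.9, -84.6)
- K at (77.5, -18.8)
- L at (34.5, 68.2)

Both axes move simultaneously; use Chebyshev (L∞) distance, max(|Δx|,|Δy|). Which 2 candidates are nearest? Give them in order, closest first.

A, C

Distances from (22.5, -7.6):
A: max(|25.7|, |-21.4|) = 25.7
B: max(|-53.1|, |-29.4|) = 53.1
C: max(|19.2|, |-33.6|) = 33.6
D: max(|-16.1|, |70.6|) = 70.6
E: max(|-21.9|, |47.0|) = 47.0
F: max(|69.7|, |55.9|) = 69.7
G: max(|-56.5|, |-54.2|) = 56.5
H: max(|36.7|, |-19.9|) = 36.7
I: max(|-34.7|, |-79.0|) = 79.0
J: max(|66.4|, |-77.0|) = 77.0
K: max(|55.0|, |-11.2|) = 55.0
L: max(|12.0|, |75.8|) = 75.8
Sorted: A (25.7) < C (33.6) < H (36.7) < E (47.0) < …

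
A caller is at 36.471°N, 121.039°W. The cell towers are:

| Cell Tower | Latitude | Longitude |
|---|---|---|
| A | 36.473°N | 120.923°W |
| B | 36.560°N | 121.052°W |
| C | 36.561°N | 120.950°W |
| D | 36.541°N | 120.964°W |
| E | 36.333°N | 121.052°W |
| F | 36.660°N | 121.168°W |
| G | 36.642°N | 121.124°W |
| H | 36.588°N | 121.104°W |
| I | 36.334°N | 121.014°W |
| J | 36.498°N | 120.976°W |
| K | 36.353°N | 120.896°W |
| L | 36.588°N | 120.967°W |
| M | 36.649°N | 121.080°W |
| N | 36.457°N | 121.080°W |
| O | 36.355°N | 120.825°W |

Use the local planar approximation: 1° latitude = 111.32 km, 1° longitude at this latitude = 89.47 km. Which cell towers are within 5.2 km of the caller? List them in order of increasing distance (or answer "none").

N

Distances from 36.471°N, 121.039°W:
A: 10.381 km
B: 9.976 km
C: 12.798 km
D: 10.283 km
E: 15.406 km
F: 23.997 km
G: 20.499 km
H: 14.264 km
I: 15.414 km
J: 6.388 km
K: 18.337 km
L: 14.530 km
M: 20.152 km
N: 3.986 km
O: 23.094 km
Threshold 5.2 km: N (3.986 km) is within range.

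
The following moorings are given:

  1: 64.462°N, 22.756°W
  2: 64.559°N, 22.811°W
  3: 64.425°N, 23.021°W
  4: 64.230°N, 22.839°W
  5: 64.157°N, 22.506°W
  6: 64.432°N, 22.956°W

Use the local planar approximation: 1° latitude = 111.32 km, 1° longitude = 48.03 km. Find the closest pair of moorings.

3 and 6

Pairwise distances:
1–2: √((0.097·111.32)² + (-0.055·48.03)²) = √(116.59767 + 6.97831) = 11.116 km
1–3: √((-0.037·111.32)² + (-0.265·48.03)²) = √(16.96484 + 162.00071) = 13.378 km
1–4: √((-0.232·111.32)² + (-0.083·48.03)²) = √(666.99467 + 15.89210) = 26.132 km
1–5: √((-0.305·111.32)² + (0.250·48.03)²) = √(1152.77905 + 144.18006) = 36.013 km
1–6: √((-0.030·111.32)² + (-0.200·48.03)²) = √(11.15293 + 92.27524) = 10.170 km
2–3: √((-0.134·111.32)² + (-0.210·48.03)²) = √(222.51331 + 101.73345) = 18.007 km
2–4: √((-0.329·111.32)² + (-0.028·48.03)²) = √(1341.33789 + 1.80859) = 36.649 km
2–5: √((-0.402·111.32)² + (0.305·48.03)²) = √(2002.61978 + 214.59760) = 47.087 km
2–6: √((-0.127·111.32)² + (-0.145·48.03)²) = √(199.87286 + 48.50217) = 15.760 km
3–4: √((-0.195·111.32)² + (0.182·48.03)²) = √(471.21121 + 76.41312) = 23.401 km
3–5: √((-0.268·111.32)² + (0.515·48.03)²) = √(890.05324 + 611.84249) = 38.754 km
3–6: √((0.007·111.32)² + (0.065·48.03)²) = √(0.60721 + 9.74657) = 3.218 km
4–5: √((-0.073·111.32)² + (0.333·48.03)²) = √(66.03773 + 255.80772) = 17.940 km
4–6: √((0.202·111.32)² + (-0.117·48.03)²) = √(505.64898 + 31.57889) = 23.178 km
5–6: √((0.275·111.32)² + (-0.450·48.03)²) = √(937.15577 + 467.14338) = 37.474 km
Closest pair: 3–6 at 3.218 km.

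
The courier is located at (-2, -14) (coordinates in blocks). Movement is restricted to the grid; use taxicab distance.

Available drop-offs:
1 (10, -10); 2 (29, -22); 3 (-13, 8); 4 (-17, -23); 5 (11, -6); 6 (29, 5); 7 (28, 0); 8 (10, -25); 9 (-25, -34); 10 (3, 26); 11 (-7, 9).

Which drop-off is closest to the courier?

Distances from (-2, -14):
1: 16 blocks
2: 39 blocks
3: 33 blocks
4: 24 blocks
5: 21 blocks
6: 50 blocks
7: 44 blocks
8: 23 blocks
9: 43 blocks
10: 45 blocks
11: 28 blocks
Minimum: 1 at 16 blocks.

1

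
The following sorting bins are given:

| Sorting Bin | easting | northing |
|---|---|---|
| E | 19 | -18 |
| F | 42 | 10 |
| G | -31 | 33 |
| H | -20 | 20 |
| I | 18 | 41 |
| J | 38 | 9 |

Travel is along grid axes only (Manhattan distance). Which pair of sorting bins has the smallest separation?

Pairwise distances:
F–J: |-4| + |-1| = 4 + 1 = 5
G–H: |11| + |-13| = 11 + 13 = 24
E–J: |19| + |27| = 19 + 27 = 46
E–F: |23| + |28| = 23 + 28 = 51
I–J: |20| + |-32| = 20 + 32 = 52
F–I: |-24| + |31| = 24 + 31 = 55
G–I: |49| + |8| = 49 + 8 = 57
H–I: |38| + |21| = 38 + 21 = 59
E–I: |-1| + |59| = 1 + 59 = 60
H–J: |58| + |-11| = 58 + 11 = 69
F–H: |-62| + |10| = 62 + 10 = 72
E–H: |-39| + |38| = 39 + 38 = 77
G–J: |69| + |-24| = 69 + 24 = 93
F–G: |-73| + |23| = 73 + 23 = 96
E–G: |-50| + |51| = 50 + 51 = 101
Closest pair: F–J at 5.

F and J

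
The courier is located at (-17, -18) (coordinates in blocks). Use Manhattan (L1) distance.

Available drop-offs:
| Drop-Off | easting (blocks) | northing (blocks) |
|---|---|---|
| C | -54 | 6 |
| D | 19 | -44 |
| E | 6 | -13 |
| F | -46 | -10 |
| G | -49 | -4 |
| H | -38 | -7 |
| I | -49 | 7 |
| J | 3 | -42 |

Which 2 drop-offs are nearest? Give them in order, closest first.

E, H

Distances from (-17, -18):
C: |-37| + |24| = 37 + 24 = 61 blocks
D: |36| + |-26| = 36 + 26 = 62 blocks
E: |23| + |5| = 23 + 5 = 28 blocks
F: |-29| + |8| = 29 + 8 = 37 blocks
G: |-32| + |14| = 32 + 14 = 46 blocks
H: |-21| + |11| = 21 + 11 = 32 blocks
I: |-32| + |25| = 32 + 25 = 57 blocks
J: |20| + |-24| = 20 + 24 = 44 blocks
Sorted: E (28 blocks) < H (32 blocks) < F (37 blocks) < J (44 blocks) < …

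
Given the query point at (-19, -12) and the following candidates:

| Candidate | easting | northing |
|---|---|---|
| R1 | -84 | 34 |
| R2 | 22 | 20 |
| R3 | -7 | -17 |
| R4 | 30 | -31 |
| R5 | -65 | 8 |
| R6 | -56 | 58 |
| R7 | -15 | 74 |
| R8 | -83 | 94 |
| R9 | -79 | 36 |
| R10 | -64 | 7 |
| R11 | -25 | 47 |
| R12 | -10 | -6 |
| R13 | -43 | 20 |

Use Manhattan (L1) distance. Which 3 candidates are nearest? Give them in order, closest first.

Distances from (-19, -12):
R1: |-65| + |46| = 65 + 46 = 111
R2: |41| + |32| = 41 + 32 = 73
R3: |12| + |-5| = 12 + 5 = 17
R4: |49| + |-19| = 49 + 19 = 68
R5: |-46| + |20| = 46 + 20 = 66
R6: |-37| + |70| = 37 + 70 = 107
R7: |4| + |86| = 4 + 86 = 90
R8: |-64| + |106| = 64 + 106 = 170
R9: |-60| + |48| = 60 + 48 = 108
R10: |-45| + |19| = 45 + 19 = 64
R11: |-6| + |59| = 6 + 59 = 65
R12: |9| + |6| = 9 + 6 = 15
R13: |-24| + |32| = 24 + 32 = 56
Sorted: R12 (15) < R3 (17) < R13 (56) < R10 (64) < R11 (65) < …

R12, R3, R13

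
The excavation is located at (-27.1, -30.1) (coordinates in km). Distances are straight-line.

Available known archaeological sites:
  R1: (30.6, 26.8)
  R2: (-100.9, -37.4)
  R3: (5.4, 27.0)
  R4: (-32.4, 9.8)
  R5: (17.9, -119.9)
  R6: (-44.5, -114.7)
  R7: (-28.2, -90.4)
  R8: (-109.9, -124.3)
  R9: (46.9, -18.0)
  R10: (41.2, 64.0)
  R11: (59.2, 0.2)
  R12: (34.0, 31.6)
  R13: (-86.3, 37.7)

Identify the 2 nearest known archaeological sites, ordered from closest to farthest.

Distances from (-27.1, -30.1):
R1: √((57.7)² + (56.9)²) = √(3329.290 + 3237.610) = 81.0 km
R2: √((-73.8)² + (-7.3)²) = √(5446.440 + 53.290) = 74.2 km
R3: √((32.5)² + (57.1)²) = √(1056.250 + 3260.410) = 65.7 km
R4: √((-5.3)² + (39.9)²) = √(28.090 + 1592.010) = 40.3 km
R5: √((45.0)² + (-89.8)²) = √(2025.000 + 8064.040) = 100.4 km
R6: √((-17.4)² + (-84.6)²) = √(302.760 + 7157.160) = 86.4 km
R7: √((-1.1)² + (-60.3)²) = √(1.210 + 3636.090) = 60.3 km
R8: √((-82.8)² + (-94.2)²) = √(6855.840 + 8873.640) = 125.4 km
R9: √((74.0)² + (12.1)²) = √(5476.000 + 146.410) = 75.0 km
R10: √((68.3)² + (94.1)²) = √(4664.890 + 8854.810) = 116.3 km
R11: √((86.3)² + (30.3)²) = √(7447.690 + 918.090) = 91.5 km
R12: √((61.1)² + (61.7)²) = √(3733.210 + 3806.890) = 86.8 km
R13: √((-59.2)² + (67.8)²) = √(3504.640 + 4596.840) = 90.0 km
Sorted: R4 (40.3 km) < R7 (60.3 km) < R3 (65.7 km) < R2 (74.2 km) < …

R4, R7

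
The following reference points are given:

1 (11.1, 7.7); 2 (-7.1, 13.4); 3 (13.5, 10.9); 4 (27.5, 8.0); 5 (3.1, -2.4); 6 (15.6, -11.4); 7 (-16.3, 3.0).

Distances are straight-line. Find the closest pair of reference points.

1 and 3

Pairwise distances:
1–2: 19.07
1–3: 4.00
1–4: 16.40
1–5: 12.88
1–6: 19.62
1–7: 27.80
2–3: 20.75
2–4: 35.02
2–5: 18.81
2–6: 33.62
2–7: 13.89
3–4: 14.30
3–5: 16.88
3–6: 22.40
3–7: 30.83
4–5: 26.52
4–6: 22.76
4–7: 44.08
5–6: 15.40
5–7: 20.14
6–7: 35.00
Closest pair: 1–3 at 4.00.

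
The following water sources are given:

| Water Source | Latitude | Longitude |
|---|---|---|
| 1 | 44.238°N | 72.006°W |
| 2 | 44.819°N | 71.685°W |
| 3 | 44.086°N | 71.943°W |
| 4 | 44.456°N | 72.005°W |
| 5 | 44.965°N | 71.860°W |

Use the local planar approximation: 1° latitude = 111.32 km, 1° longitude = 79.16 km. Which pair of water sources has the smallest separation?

Pairwise distances:
1–2: 69.489 km
1–3: 17.640 km
1–4: 24.268 km
1–5: 81.751 km
2–3: 84.115 km
2–4: 47.692 km
2–5: 21.355 km
3–4: 41.480 km
3–5: 98.071 km
4–5: 57.813 km
Closest pair: 1–3 at 17.640 km.

1 and 3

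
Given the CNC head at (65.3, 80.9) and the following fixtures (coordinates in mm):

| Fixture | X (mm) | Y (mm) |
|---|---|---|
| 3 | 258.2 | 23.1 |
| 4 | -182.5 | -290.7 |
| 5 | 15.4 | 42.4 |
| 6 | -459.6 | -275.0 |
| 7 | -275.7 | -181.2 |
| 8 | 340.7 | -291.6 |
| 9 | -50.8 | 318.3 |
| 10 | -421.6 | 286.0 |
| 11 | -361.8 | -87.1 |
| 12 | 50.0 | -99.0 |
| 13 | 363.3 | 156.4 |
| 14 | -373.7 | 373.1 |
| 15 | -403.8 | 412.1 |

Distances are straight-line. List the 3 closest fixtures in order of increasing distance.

Distances from (65.3, 80.9):
3: 201.4 mm
4: 446.6 mm
5: 63.0 mm
6: 634.2 mm
7: 430.1 mm
8: 463.3 mm
9: 264.3 mm
10: 528.3 mm
11: 459.0 mm
12: 180.5 mm
13: 307.4 mm
14: 527.4 mm
15: 574.2 mm
Sorted: 5 (63.0 mm) < 12 (180.5 mm) < 3 (201.4 mm) < 9 (264.3 mm) < 13 (307.4 mm) < …

5, 12, 3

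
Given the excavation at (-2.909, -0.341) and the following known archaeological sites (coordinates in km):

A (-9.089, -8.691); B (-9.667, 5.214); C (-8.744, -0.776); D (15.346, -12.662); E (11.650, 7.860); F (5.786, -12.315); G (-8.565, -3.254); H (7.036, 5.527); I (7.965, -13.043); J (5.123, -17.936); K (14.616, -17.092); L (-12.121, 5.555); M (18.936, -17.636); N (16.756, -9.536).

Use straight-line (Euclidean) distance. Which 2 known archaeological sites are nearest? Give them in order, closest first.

Distances from (-2.909, -0.341):
A: 10.388 km
B: 8.748 km
C: 5.851 km
D: 22.024 km
E: 16.710 km
F: 14.798 km
G: 6.362 km
H: 11.547 km
I: 16.721 km
J: 19.342 km
K: 24.243 km
L: 10.937 km
M: 27.863 km
N: 21.709 km
Sorted: C (5.851 km) < G (6.362 km) < B (8.748 km) < A (10.388 km) < …

C, G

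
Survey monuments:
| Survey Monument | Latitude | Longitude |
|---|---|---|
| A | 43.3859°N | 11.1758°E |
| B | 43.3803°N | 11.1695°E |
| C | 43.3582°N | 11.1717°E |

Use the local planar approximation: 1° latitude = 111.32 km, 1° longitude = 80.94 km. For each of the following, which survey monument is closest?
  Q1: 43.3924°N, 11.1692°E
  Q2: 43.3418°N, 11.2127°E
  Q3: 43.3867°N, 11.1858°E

Q1→A; Q2→C; Q3→A

Q1 at 43.3924°N, 11.1692°E:
  A: √((-0.0065·111.32)² + (0.0066·80.94)²) = √(0.523568 + 0.285374) = 0.8994 km
  B: √((-0.0121·111.32)² + (0.0003·80.94)²) = √(1.814334 + 0.000590) = 1.3472 km
  C: √((-0.0342·111.32)² + (0.0025·80.94)²) = √(14.494345 + 0.040946) = 3.8125 km
  → nearest: A (0.8994 km)
Q2 at 43.3418°N, 11.2127°E:
  A: √((0.0441·111.32)² + (-0.0369·80.94)²) = √(24.100362 + 8.920293) = 5.7464 km
  B: √((0.0385·111.32)² + (-0.0432·80.94)²) = √(18.368253 + 12.226268) = 5.5312 km
  C: √((0.0164·111.32)² + (-0.0410·80.94)²) = √(3.332991 + 11.012708) = 3.7876 km
  → nearest: C (3.7876 km)
Q3 at 43.3867°N, 11.1858°E:
  A: √((-0.0008·111.32)² + (-0.0100·80.94)²) = √(0.007931 + 0.655128) = 0.8143 km
  B: √((-0.0064·111.32)² + (-0.0163·80.94)²) = √(0.507582 + 1.740611) = 1.4994 km
  C: √((-0.0285·111.32)² + (-0.0141·80.94)²) = √(10.065518 + 1.302461) = 3.3716 km
  → nearest: A (0.8143 km)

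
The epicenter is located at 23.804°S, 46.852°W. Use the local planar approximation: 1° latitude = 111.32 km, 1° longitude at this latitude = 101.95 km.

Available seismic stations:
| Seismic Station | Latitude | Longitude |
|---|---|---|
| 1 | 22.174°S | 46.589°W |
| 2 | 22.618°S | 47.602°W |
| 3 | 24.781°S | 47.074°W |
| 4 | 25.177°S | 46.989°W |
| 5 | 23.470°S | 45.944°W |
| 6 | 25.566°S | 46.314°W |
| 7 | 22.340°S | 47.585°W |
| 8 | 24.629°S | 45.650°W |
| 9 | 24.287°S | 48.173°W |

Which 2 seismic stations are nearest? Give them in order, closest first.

Distances from 23.804°S, 46.852°W:
1: √((1.630·111.32)² + (0.263·101.95)²) = √(32924.68314 + 718.92893) = 183.422 km
2: √((1.186·111.32)² + (-0.750·101.95)²) = √(17430.73793 + 5846.51391) = 152.569 km
3: √((-0.977·111.32)² + (-0.222·101.95)²) = √(11828.65929 + 512.24816) = 111.090 km
4: √((-1.373·111.32)² + (-0.137·101.95)²) = √(23360.78701 + 195.08128) = 153.479 km
5: √((0.334·111.32)² + (0.908·101.95)²) = √(1382.41784 + 8569.31598) = 99.758 km
6: √((-1.762·111.32)² + (0.538·101.95)²) = √(38473.19055 + 3008.42377) = 203.670 km
7: √((1.464·111.32)² + (-0.733·101.95)²) = √(26560.02924 + 5584.47575) = 179.289 km
8: √((-0.825·111.32)² + (1.202·101.95)²) = √(8434.40192 + 15017.00743) = 153.139 km
9: √((-0.483·111.32)² + (-1.321·101.95)²) = √(2890.95051 + 18137.61151) = 145.012 km
Sorted: 5 (99.758 km) < 3 (111.090 km) < 9 (145.012 km) < 2 (152.569 km) < …

5, 3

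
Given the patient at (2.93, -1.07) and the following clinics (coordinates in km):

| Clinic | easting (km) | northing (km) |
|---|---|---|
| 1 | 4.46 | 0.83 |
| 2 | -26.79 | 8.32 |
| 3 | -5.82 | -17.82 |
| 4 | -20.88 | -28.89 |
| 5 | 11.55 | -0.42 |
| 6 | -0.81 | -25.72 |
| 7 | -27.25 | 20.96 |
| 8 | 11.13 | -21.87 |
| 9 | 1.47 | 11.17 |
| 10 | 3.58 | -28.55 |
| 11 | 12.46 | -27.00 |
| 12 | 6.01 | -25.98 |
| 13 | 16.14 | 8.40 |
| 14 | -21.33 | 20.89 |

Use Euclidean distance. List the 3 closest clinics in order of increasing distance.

Distances from (2.93, -1.07):
1: √((1.53)² + (1.90)²) = √(2.3409 + 3.6100) = 2.44 km
2: √((-29.72)² + (9.39)²) = √(883.2784 + 88.1721) = 31.17 km
3: √((-8.75)² + (-16.75)²) = √(76.5625 + 280.5625) = 18.90 km
4: √((-23.81)² + (-27.82)²) = √(566.9161 + 773.9524) = 36.62 km
5: √((8.62)² + (0.65)²) = √(74.3044 + 0.4225) = 8.64 km
6: √((-3.74)² + (-24.65)²) = √(13.9876 + 607.6225) = 24.93 km
7: √((-30.18)² + (22.03)²) = √(910.8324 + 485.3209) = 37.37 km
8: √((8.20)² + (-20.80)²) = √(67.2400 + 432.6400) = 22.36 km
9: √((-1.46)² + (12.24)²) = √(2.1316 + 149.8176) = 12.33 km
10: √((0.65)² + (-27.48)²) = √(0.4225 + 755.1504) = 27.49 km
11: √((9.53)² + (-25.93)²) = √(90.8209 + 672.3649) = 27.63 km
12: √((3.08)² + (-24.91)²) = √(9.4864 + 620.5081) = 25.10 km
13: √((13.21)² + (9.47)²) = √(174.5041 + 89.6809) = 16.25 km
14: √((-24.26)² + (21.96)²) = √(588.5476 + 482.2416) = 32.72 km
Sorted: 1 (2.44 km) < 5 (8.64 km) < 9 (12.33 km) < 13 (16.25 km) < 3 (18.90 km) < …

1, 5, 9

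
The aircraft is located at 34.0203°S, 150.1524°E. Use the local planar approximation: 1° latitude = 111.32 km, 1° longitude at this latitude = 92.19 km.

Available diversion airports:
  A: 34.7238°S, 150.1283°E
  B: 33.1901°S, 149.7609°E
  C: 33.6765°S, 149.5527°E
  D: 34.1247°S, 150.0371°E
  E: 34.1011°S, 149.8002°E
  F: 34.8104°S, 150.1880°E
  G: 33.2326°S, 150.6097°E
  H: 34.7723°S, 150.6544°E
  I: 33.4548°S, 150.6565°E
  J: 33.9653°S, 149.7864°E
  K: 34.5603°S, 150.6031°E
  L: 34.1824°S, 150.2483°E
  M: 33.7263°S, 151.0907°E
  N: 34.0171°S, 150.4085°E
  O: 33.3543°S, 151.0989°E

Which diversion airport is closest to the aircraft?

Distances from 34.0203°S, 150.1524°E:
A: √((-0.7035·111.32)² + (-0.0241·92.19)²) = √(6133.023078 + 4.936302) = 78.3451 km
B: √((0.8302·111.32)² + (-0.3915·92.19)²) = √(8541.061586 + 1302.660255) = 99.2155 km
C: √((0.3438·111.32)² + (-0.5997·92.19)²) = √(1464.731900 + 3056.579722) = 67.2407 km
D: √((-0.1044·111.32)² + (-0.1153·92.19)²) = √(135.066421 + 112.986419) = 15.7497 km
E: √((-0.0808·111.32)² + (-0.3522·92.19)²) = √(80.903837 + 1054.256611) = 33.6921 km
F: √((-0.7901·111.32)² + (0.0356·92.19)²) = √(7735.894154 + 10.771288) = 88.0151 km
G: √((0.7877·111.32)² + (0.4573·92.19)²) = √(7688.968581 + 1777.338026) = 97.2949 km
H: √((-0.7520·111.32)² + (0.5020·92.19)²) = √(7007.806096 + 2141.781013) = 95.6535 km
I: √((0.5655·111.32)² + (0.5041·92.19)²) = √(3962.886316 + 2159.737777) = 78.2472 km
J: √((0.0550·111.32)² + (-0.3660·92.19)²) = √(37.486231 + 1138.491522) = 34.2925 km
K: √((-0.5400·111.32)² + (0.4507·92.19)²) = √(3613.548724 + 1726.405242) = 73.0750 km
L: √((-0.1621·111.32)² + (0.0959·92.19)²) = √(325.621014 + 78.163652) = 20.0944 km
M: √((0.2940·111.32)² + (0.9383·92.19)²) = √(1071.127220 + 7482.574725) = 92.4862 km
N: √((0.0032·111.32)² + (0.2561·92.19)²) = √(0.126896 + 557.425442) = 23.6125 km
O: √((0.6660·111.32)² + (0.9465·92.19)²) = √(5496.609114 + 7613.929769) = 114.5013 km
Minimum: D at 15.7497 km.

D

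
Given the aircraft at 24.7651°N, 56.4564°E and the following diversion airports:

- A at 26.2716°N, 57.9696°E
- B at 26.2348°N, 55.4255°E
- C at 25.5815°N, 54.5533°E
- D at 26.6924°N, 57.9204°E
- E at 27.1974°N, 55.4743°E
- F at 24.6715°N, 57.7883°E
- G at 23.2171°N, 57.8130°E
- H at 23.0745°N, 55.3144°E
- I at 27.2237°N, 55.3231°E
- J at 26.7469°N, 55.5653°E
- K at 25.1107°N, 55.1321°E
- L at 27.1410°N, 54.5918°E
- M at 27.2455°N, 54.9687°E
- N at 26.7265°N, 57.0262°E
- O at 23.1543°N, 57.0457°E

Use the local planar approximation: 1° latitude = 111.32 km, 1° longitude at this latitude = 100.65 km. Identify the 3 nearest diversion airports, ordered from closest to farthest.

Distances from 24.7651°N, 56.4564°E:
A: √((1.5065·111.32)² + (1.5132·100.65)²) = √(28124.490745 + 23196.380481) = 226.5411 km
B: √((1.4697·111.32)² + (-1.0309·100.65)²) = √(26767.251758 + 10766.155239) = 193.7354 km
C: √((0.8164·111.32)² + (-1.9031·100.65)²) = √(8259.473943 + 36690.258955) = 212.0135 km
D: √((1.9273·111.32)² + (1.4640·100.65)²) = √(46030.430656 + 21712.494023) = 260.2747 km
E: √((2.4323·111.32)² + (-0.9821·100.65)²) = √(73312.946580 + 9770.999263) = 288.2429 km
F: √((-0.0936·111.32)² + (1.3319·100.65)²) = √(108.567064 + 17970.940086) = 134.4601 km
G: √((-1.5480·111.32)² + (1.3566·100.65)²) = √(29695.340402 + 18643.660416) = 219.8613 km
H: √((-1.6906·111.32)² + (-1.1420·100.65)²) = √(35418.333635 + 13211.732329) = 220.5223 km
I: √((2.4586·111.32)² + (-1.1333·100.65)²) = √(74906.956160 + 13011.199502) = 296.5100 km
J: √((1.9818·111.32)² + (-0.8911·100.65)²) = √(48670.526407 + 8044.155287) = 238.1484 km
K: √((0.3456·111.32)² + (-1.3243·100.65)²) = √(1480.109557 + 17766.436032) = 138.7319 km
L: √((2.3759·111.32)² + (-1.8646·100.65)²) = √(69952.414671 + 35220.775831) = 324.3042 km
M: √((2.4804·111.32)² + (-1.4877·100.65)²) = √(76241.220610 + 22421.170666) = 314.1057 km
N: √((1.9614·111.32)² + (0.5698·100.65)²) = √(47673.686610 + 3289.064939) = 225.7493 km
O: √((-1.6108·111.32)² + (0.5893·100.65)²) = √(32153.602405 + 3518.037307) = 188.8694 km
Sorted: F (134.4601 km) < K (138.7319 km) < O (188.8694 km) < B (193.7354 km) < C (212.0135 km) < …

F, K, O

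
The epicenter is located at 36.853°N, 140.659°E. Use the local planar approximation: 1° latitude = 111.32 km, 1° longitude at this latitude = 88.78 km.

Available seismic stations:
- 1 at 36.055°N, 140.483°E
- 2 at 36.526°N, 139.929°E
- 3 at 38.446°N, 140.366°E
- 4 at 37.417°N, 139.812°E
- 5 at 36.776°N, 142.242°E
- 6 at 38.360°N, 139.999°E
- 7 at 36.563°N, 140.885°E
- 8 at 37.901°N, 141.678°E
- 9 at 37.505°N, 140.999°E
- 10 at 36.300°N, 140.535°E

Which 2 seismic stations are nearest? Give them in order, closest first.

Distances from 36.853°N, 140.659°E:
1: √((-0.798·111.32)² + (-0.176·88.78)²) = √(7891.36585 + 244.14938) = 90.197 km
2: √((-0.327·111.32)² + (-0.730·88.78)²) = √(1325.07939 + 4200.25833) = 74.333 km
3: √((1.593·111.32)² + (-0.293·88.78)²) = √(31446.90777 + 676.65224) = 179.230 km
4: √((0.564·111.32)² + (-0.847·88.78)²) = √(3941.89093 + 5654.53768) = 97.961 km
5: √((-0.077·111.32)² + (1.583·88.78)²) = √(73.47301 + 19751.13744) = 140.800 km
6: √((1.507·111.32)² + (-0.660·88.78)²) = √(28143.16261 + 3433.35059) = 177.698 km
7: √((-0.290·111.32)² + (0.226·88.78)²) = √(1042.17918 + 402.57533) = 38.010 km
8: √((1.048·111.32)² + (1.019·88.78)²) = √(13610.33957 + 8184.24552) = 147.630 km
9: √((0.652·111.32)² + (0.340·88.78)²) = √(5267.94930 + 911.14630) = 78.607 km
10: √((-0.553·111.32)² + (-0.124·88.78)²) = √(3789.62868 + 121.19192) = 62.537 km
Sorted: 7 (38.010 km) < 10 (62.537 km) < 2 (74.333 km) < 9 (78.607 km) < …

7, 10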